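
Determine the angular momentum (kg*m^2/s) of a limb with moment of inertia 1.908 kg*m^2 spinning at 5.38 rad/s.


L = I * omega
L = 1.908 * 5.38
L = 10.2650


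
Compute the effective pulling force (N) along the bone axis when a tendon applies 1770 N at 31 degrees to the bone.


F_eff = F_tendon * cos(theta)
theta = 31 deg = 0.5411 rad
cos(theta) = 0.8572
F_eff = 1770 * 0.8572
F_eff = 1517.1861


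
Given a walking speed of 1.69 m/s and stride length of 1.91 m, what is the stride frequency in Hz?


f = v / stride_length
f = 1.69 / 1.91
f = 0.8848


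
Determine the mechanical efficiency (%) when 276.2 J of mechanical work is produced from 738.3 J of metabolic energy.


eta = (W_mech / E_meta) * 100
eta = (276.2 / 738.3) * 100
ratio = 0.3741
eta = 37.4103


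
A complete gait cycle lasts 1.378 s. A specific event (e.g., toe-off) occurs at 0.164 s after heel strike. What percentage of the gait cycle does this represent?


pct = (event_time / cycle_time) * 100
pct = (0.164 / 1.378) * 100
ratio = 0.1190
pct = 11.9013


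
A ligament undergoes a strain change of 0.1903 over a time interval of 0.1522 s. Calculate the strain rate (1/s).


strain_rate = delta_strain / delta_t
strain_rate = 0.1903 / 0.1522
strain_rate = 1.2503


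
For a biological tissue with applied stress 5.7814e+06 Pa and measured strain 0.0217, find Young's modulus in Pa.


E = stress / strain
E = 5.7814e+06 / 0.0217
E = 2.6642e+08


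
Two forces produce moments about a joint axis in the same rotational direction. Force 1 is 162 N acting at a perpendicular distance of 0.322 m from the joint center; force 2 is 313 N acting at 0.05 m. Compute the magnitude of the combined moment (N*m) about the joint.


M = F1 * d1 + F2 * d2
M = 162 * 0.322 + 313 * 0.05
M = 52.1640 + 15.6500
M = 67.8140


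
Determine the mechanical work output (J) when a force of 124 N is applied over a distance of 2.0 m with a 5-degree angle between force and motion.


W = F * d * cos(theta)
theta = 5 deg = 0.0873 rad
cos(theta) = 0.9962
W = 124 * 2.0 * 0.9962
W = 247.0563


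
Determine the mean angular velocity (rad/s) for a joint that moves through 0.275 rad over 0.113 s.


omega = delta_theta / delta_t
omega = 0.275 / 0.113
omega = 2.4336


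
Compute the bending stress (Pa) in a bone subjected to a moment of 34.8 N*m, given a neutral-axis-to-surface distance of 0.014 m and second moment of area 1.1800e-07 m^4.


sigma = M * c / I
sigma = 34.8 * 0.014 / 1.1800e-07
M * c = 0.4872
sigma = 4.1288e+06


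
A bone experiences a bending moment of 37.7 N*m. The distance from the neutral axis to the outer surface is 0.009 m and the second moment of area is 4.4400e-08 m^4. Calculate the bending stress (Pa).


sigma = M * c / I
sigma = 37.7 * 0.009 / 4.4400e-08
M * c = 0.3393
sigma = 7.6419e+06


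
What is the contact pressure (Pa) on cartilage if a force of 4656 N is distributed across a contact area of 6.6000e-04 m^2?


P = F / A
P = 4656 / 6.6000e-04
P = 7.0545e+06


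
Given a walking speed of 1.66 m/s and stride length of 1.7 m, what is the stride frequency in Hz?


f = v / stride_length
f = 1.66 / 1.7
f = 0.9765


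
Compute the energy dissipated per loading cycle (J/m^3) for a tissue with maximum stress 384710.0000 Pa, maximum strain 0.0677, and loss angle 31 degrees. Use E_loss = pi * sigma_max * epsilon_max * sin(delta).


E_loss = pi * sigma_max * epsilon_max * sin(delta)
delta = 31 deg = 0.5411 rad
sin(delta) = 0.5150
E_loss = pi * 384710.0000 * 0.0677 * 0.5150
E_loss = 42141.6322


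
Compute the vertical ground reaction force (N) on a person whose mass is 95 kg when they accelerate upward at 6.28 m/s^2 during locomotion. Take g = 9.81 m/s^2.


GRF = m * (g + a)
GRF = 95 * (9.81 + 6.28)
GRF = 95 * 16.0900
GRF = 1528.5500


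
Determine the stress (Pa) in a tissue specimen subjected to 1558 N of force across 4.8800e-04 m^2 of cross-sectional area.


stress = F / A
stress = 1558 / 4.8800e-04
stress = 3.1926e+06


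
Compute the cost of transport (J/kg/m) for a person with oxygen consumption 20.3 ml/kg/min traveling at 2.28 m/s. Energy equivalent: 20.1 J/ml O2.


Power per kg = VO2 * 20.1 / 60
Power per kg = 20.3 * 20.1 / 60 = 6.8005 W/kg
Cost = power_per_kg / speed
Cost = 6.8005 / 2.28
Cost = 2.9827


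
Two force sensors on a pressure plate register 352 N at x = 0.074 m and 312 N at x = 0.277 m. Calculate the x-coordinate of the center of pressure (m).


COP_x = (F1*x1 + F2*x2) / (F1 + F2)
COP_x = (352*0.074 + 312*0.277) / (352 + 312)
Numerator = 112.4720
Denominator = 664
COP_x = 0.1694


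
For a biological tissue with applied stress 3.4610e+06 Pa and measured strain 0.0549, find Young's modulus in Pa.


E = stress / strain
E = 3.4610e+06 / 0.0549
E = 6.3042e+07


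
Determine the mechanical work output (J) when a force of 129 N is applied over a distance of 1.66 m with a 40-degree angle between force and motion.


W = F * d * cos(theta)
theta = 40 deg = 0.6981 rad
cos(theta) = 0.7660
W = 129 * 1.66 * 0.7660
W = 164.0408


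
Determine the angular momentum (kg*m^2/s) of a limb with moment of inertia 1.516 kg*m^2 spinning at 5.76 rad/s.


L = I * omega
L = 1.516 * 5.76
L = 8.7322


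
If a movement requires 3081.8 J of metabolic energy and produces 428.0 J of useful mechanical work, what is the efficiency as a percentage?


eta = (W_mech / E_meta) * 100
eta = (428.0 / 3081.8) * 100
ratio = 0.1389
eta = 13.8880


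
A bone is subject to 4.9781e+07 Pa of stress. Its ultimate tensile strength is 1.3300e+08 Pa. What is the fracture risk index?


FRI = applied / ultimate
FRI = 4.9781e+07 / 1.3300e+08
FRI = 0.3743


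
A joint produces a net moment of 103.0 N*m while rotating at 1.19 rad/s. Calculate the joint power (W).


P = M * omega
P = 103.0 * 1.19
P = 122.5700


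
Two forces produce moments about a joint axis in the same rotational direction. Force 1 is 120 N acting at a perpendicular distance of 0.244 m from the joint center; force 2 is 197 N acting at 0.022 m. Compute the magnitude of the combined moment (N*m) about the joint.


M = F1 * d1 + F2 * d2
M = 120 * 0.244 + 197 * 0.022
M = 29.2800 + 4.3340
M = 33.6140


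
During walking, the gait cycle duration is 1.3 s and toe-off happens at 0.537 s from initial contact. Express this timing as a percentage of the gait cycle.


pct = (event_time / cycle_time) * 100
pct = (0.537 / 1.3) * 100
ratio = 0.4131
pct = 41.3077


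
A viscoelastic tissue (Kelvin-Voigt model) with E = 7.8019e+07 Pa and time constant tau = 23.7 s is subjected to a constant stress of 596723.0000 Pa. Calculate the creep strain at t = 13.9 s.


epsilon(t) = (sigma/E) * (1 - exp(-t/tau))
sigma/E = 596723.0000 / 7.8019e+07 = 0.0076
exp(-t/tau) = exp(-13.9 / 23.7) = 0.5563
epsilon = 0.0076 * (1 - 0.5563)
epsilon = 0.0034


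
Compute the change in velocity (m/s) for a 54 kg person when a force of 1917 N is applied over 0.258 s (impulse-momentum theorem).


J = F * dt = 1917 * 0.258 = 494.5860 N*s
delta_v = J / m
delta_v = 494.5860 / 54
delta_v = 9.1590


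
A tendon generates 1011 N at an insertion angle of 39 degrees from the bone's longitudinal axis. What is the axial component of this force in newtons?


F_eff = F_tendon * cos(theta)
theta = 39 deg = 0.6807 rad
cos(theta) = 0.7771
F_eff = 1011 * 0.7771
F_eff = 785.6946


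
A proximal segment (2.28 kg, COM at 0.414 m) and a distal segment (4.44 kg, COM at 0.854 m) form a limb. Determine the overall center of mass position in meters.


COM = (m1*x1 + m2*x2) / (m1 + m2)
COM = (2.28*0.414 + 4.44*0.854) / (2.28 + 4.44)
Numerator = 4.7357
Denominator = 6.7200
COM = 0.7047


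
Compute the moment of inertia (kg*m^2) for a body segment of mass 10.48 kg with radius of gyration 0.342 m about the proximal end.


I = m * k^2
I = 10.48 * 0.342^2
k^2 = 0.1170
I = 1.2258


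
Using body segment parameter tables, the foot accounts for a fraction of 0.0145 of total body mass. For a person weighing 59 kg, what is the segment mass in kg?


m_segment = body_mass * fraction
m_segment = 59 * 0.0145
m_segment = 0.8555


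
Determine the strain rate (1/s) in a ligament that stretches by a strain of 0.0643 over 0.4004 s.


strain_rate = delta_strain / delta_t
strain_rate = 0.0643 / 0.4004
strain_rate = 0.1606


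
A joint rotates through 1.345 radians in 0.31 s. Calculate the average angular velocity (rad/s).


omega = delta_theta / delta_t
omega = 1.345 / 0.31
omega = 4.3387


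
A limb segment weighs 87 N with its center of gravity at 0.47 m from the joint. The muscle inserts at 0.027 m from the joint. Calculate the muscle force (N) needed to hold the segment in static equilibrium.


F_muscle = W * d_load / d_muscle
F_muscle = 87 * 0.47 / 0.027
Numerator = 40.8900
F_muscle = 1514.4444


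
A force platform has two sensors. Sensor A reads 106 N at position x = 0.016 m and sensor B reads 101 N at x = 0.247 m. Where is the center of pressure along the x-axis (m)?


COP_x = (F1*x1 + F2*x2) / (F1 + F2)
COP_x = (106*0.016 + 101*0.247) / (106 + 101)
Numerator = 26.6430
Denominator = 207
COP_x = 0.1287


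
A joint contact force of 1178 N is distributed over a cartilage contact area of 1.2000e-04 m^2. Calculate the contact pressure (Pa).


P = F / A
P = 1178 / 1.2000e-04
P = 9.8167e+06


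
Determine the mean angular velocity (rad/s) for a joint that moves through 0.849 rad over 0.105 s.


omega = delta_theta / delta_t
omega = 0.849 / 0.105
omega = 8.0857


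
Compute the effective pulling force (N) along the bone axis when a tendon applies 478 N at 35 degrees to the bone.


F_eff = F_tendon * cos(theta)
theta = 35 deg = 0.6109 rad
cos(theta) = 0.8192
F_eff = 478 * 0.8192
F_eff = 391.5547


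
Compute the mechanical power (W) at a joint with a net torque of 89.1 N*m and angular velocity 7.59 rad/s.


P = M * omega
P = 89.1 * 7.59
P = 676.2690


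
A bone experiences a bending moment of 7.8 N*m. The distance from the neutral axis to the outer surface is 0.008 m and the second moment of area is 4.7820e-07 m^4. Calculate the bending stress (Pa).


sigma = M * c / I
sigma = 7.8 * 0.008 / 4.7820e-07
M * c = 0.0624
sigma = 130489.3350


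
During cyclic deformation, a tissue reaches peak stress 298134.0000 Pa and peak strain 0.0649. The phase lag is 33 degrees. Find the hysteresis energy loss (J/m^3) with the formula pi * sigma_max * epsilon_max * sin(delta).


E_loss = pi * sigma_max * epsilon_max * sin(delta)
delta = 33 deg = 0.5760 rad
sin(delta) = 0.5446
E_loss = pi * 298134.0000 * 0.0649 * 0.5446
E_loss = 33106.6198


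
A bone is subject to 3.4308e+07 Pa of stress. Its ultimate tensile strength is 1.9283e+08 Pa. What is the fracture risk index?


FRI = applied / ultimate
FRI = 3.4308e+07 / 1.9283e+08
FRI = 0.1779


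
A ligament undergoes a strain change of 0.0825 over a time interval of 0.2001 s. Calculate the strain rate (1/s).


strain_rate = delta_strain / delta_t
strain_rate = 0.0825 / 0.2001
strain_rate = 0.4123


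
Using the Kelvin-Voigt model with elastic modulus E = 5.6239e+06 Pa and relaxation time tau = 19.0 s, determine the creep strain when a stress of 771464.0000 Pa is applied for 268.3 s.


epsilon(t) = (sigma/E) * (1 - exp(-t/tau))
sigma/E = 771464.0000 / 5.6239e+06 = 0.1372
exp(-t/tau) = exp(-268.3 / 19.0) = 7.3672e-07
epsilon = 0.1372 * (1 - 7.3672e-07)
epsilon = 0.1372


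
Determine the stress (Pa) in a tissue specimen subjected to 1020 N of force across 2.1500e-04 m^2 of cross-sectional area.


stress = F / A
stress = 1020 / 2.1500e-04
stress = 4.7442e+06


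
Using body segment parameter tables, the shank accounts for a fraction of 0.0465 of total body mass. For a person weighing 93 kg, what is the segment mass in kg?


m_segment = body_mass * fraction
m_segment = 93 * 0.0465
m_segment = 4.3245


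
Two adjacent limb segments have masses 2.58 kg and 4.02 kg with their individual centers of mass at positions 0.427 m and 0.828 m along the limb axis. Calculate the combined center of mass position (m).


COM = (m1*x1 + m2*x2) / (m1 + m2)
COM = (2.58*0.427 + 4.02*0.828) / (2.58 + 4.02)
Numerator = 4.4302
Denominator = 6.6000
COM = 0.6712


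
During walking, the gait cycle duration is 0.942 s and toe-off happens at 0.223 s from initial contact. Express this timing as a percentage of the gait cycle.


pct = (event_time / cycle_time) * 100
pct = (0.223 / 0.942) * 100
ratio = 0.2367
pct = 23.6730


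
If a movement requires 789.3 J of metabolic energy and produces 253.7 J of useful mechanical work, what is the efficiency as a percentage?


eta = (W_mech / E_meta) * 100
eta = (253.7 / 789.3) * 100
ratio = 0.3214
eta = 32.1424


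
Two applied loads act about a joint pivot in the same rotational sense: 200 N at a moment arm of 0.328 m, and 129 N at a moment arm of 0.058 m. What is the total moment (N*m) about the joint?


M = F1 * d1 + F2 * d2
M = 200 * 0.328 + 129 * 0.058
M = 65.6000 + 7.4820
M = 73.0820


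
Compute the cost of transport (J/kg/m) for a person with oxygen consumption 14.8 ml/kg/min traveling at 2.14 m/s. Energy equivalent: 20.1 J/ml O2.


Power per kg = VO2 * 20.1 / 60
Power per kg = 14.8 * 20.1 / 60 = 4.9580 W/kg
Cost = power_per_kg / speed
Cost = 4.9580 / 2.14
Cost = 2.3168


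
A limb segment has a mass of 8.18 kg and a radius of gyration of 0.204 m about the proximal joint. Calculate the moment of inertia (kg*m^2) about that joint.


I = m * k^2
I = 8.18 * 0.204^2
k^2 = 0.0416
I = 0.3404


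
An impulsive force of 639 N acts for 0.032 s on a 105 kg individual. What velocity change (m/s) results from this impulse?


J = F * dt = 639 * 0.032 = 20.4480 N*s
delta_v = J / m
delta_v = 20.4480 / 105
delta_v = 0.1947


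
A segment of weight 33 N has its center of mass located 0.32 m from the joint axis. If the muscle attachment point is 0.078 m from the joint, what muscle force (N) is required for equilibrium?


F_muscle = W * d_load / d_muscle
F_muscle = 33 * 0.32 / 0.078
Numerator = 10.5600
F_muscle = 135.3846


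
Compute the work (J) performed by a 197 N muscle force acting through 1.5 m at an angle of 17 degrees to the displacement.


W = F * d * cos(theta)
theta = 17 deg = 0.2967 rad
cos(theta) = 0.9563
W = 197 * 1.5 * 0.9563
W = 282.5881


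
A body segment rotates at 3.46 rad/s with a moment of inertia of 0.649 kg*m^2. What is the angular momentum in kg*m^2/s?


L = I * omega
L = 0.649 * 3.46
L = 2.2455


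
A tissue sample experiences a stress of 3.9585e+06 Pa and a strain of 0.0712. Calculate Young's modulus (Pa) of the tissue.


E = stress / strain
E = 3.9585e+06 / 0.0712
E = 5.5597e+07


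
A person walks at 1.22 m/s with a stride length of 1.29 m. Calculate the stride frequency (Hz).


f = v / stride_length
f = 1.22 / 1.29
f = 0.9457


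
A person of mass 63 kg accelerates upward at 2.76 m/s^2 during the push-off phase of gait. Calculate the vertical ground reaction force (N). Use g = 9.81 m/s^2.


GRF = m * (g + a)
GRF = 63 * (9.81 + 2.76)
GRF = 63 * 12.5700
GRF = 791.9100


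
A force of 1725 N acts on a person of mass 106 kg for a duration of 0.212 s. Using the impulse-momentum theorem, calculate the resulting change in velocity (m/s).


J = F * dt = 1725 * 0.212 = 365.7000 N*s
delta_v = J / m
delta_v = 365.7000 / 106
delta_v = 3.4500


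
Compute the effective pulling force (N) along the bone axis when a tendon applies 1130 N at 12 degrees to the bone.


F_eff = F_tendon * cos(theta)
theta = 12 deg = 0.2094 rad
cos(theta) = 0.9781
F_eff = 1130 * 0.9781
F_eff = 1105.3068


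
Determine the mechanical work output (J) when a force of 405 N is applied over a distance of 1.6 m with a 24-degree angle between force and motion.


W = F * d * cos(theta)
theta = 24 deg = 0.4189 rad
cos(theta) = 0.9135
W = 405 * 1.6 * 0.9135
W = 591.9775


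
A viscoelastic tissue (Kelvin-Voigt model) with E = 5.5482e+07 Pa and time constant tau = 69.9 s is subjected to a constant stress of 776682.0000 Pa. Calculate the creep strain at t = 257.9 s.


epsilon(t) = (sigma/E) * (1 - exp(-t/tau))
sigma/E = 776682.0000 / 5.5482e+07 = 0.0140
exp(-t/tau) = exp(-257.9 / 69.9) = 0.0250
epsilon = 0.0140 * (1 - 0.0250)
epsilon = 0.0136


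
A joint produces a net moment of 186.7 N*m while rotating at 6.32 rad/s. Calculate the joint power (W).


P = M * omega
P = 186.7 * 6.32
P = 1179.9440


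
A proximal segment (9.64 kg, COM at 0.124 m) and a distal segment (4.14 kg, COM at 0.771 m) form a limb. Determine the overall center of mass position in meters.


COM = (m1*x1 + m2*x2) / (m1 + m2)
COM = (9.64*0.124 + 4.14*0.771) / (9.64 + 4.14)
Numerator = 4.3873
Denominator = 13.7800
COM = 0.3184


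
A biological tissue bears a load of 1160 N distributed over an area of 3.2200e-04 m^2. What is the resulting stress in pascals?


stress = F / A
stress = 1160 / 3.2200e-04
stress = 3.6025e+06


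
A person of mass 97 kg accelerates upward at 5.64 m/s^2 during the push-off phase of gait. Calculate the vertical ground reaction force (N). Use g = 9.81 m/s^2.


GRF = m * (g + a)
GRF = 97 * (9.81 + 5.64)
GRF = 97 * 15.4500
GRF = 1498.6500


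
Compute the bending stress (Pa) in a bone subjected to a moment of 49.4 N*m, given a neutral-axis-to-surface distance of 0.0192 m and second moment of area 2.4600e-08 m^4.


sigma = M * c / I
sigma = 49.4 * 0.0192 / 2.4600e-08
M * c = 0.9485
sigma = 3.8556e+07


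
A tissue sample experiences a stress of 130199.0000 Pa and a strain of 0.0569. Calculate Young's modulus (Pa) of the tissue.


E = stress / strain
E = 130199.0000 / 0.0569
E = 2.2882e+06


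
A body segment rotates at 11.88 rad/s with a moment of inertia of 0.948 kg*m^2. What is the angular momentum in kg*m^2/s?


L = I * omega
L = 0.948 * 11.88
L = 11.2622


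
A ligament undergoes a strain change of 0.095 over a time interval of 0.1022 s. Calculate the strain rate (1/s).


strain_rate = delta_strain / delta_t
strain_rate = 0.095 / 0.1022
strain_rate = 0.9295


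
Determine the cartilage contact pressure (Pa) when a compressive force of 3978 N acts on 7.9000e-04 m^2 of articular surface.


P = F / A
P = 3978 / 7.9000e-04
P = 5.0354e+06


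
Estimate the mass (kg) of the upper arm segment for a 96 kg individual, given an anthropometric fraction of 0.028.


m_segment = body_mass * fraction
m_segment = 96 * 0.028
m_segment = 2.6880


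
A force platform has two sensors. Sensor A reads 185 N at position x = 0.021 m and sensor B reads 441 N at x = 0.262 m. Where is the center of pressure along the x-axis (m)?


COP_x = (F1*x1 + F2*x2) / (F1 + F2)
COP_x = (185*0.021 + 441*0.262) / (185 + 441)
Numerator = 119.4270
Denominator = 626
COP_x = 0.1908


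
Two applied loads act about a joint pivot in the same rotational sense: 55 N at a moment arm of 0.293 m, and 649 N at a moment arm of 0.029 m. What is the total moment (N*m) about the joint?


M = F1 * d1 + F2 * d2
M = 55 * 0.293 + 649 * 0.029
M = 16.1150 + 18.8210
M = 34.9360


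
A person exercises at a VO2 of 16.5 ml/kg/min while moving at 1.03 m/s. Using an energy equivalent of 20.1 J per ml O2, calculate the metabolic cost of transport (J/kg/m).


Power per kg = VO2 * 20.1 / 60
Power per kg = 16.5 * 20.1 / 60 = 5.5275 W/kg
Cost = power_per_kg / speed
Cost = 5.5275 / 1.03
Cost = 5.3665


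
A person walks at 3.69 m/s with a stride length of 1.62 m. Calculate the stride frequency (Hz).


f = v / stride_length
f = 3.69 / 1.62
f = 2.2778


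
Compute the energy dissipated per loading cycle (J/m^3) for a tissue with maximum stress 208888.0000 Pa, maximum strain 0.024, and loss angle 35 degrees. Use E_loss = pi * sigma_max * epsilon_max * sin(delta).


E_loss = pi * sigma_max * epsilon_max * sin(delta)
delta = 35 deg = 0.6109 rad
sin(delta) = 0.5736
E_loss = pi * 208888.0000 * 0.024 * 0.5736
E_loss = 9033.7051


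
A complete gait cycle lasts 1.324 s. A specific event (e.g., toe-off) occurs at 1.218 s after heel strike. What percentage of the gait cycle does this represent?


pct = (event_time / cycle_time) * 100
pct = (1.218 / 1.324) * 100
ratio = 0.9199
pct = 91.9940


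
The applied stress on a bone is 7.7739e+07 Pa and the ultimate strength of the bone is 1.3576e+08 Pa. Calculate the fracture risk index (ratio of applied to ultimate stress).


FRI = applied / ultimate
FRI = 7.7739e+07 / 1.3576e+08
FRI = 0.5726


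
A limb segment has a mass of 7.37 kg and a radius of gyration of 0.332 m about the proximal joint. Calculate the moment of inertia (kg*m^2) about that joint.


I = m * k^2
I = 7.37 * 0.332^2
k^2 = 0.1102
I = 0.8124


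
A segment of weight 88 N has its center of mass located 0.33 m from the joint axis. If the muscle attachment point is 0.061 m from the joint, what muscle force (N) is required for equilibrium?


F_muscle = W * d_load / d_muscle
F_muscle = 88 * 0.33 / 0.061
Numerator = 29.0400
F_muscle = 476.0656


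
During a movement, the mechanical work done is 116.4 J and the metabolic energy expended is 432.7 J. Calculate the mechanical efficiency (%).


eta = (W_mech / E_meta) * 100
eta = (116.4 / 432.7) * 100
ratio = 0.2690
eta = 26.9009


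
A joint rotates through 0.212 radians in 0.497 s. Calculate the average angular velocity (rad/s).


omega = delta_theta / delta_t
omega = 0.212 / 0.497
omega = 0.4266


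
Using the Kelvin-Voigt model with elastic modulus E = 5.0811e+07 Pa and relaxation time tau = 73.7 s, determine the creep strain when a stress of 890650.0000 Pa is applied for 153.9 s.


epsilon(t) = (sigma/E) * (1 - exp(-t/tau))
sigma/E = 890650.0000 / 5.0811e+07 = 0.0175
exp(-t/tau) = exp(-153.9 / 73.7) = 0.1239
epsilon = 0.0175 * (1 - 0.1239)
epsilon = 0.0154


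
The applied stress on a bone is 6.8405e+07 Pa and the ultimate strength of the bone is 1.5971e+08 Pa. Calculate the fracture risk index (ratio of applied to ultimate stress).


FRI = applied / ultimate
FRI = 6.8405e+07 / 1.5971e+08
FRI = 0.4283


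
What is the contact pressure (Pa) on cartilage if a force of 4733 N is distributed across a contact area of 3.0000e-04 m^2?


P = F / A
P = 4733 / 3.0000e-04
P = 1.5777e+07


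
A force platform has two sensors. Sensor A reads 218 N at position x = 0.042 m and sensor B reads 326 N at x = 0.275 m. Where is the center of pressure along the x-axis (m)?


COP_x = (F1*x1 + F2*x2) / (F1 + F2)
COP_x = (218*0.042 + 326*0.275) / (218 + 326)
Numerator = 98.8060
Denominator = 544
COP_x = 0.1816


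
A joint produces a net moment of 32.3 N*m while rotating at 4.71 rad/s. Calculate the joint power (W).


P = M * omega
P = 32.3 * 4.71
P = 152.1330


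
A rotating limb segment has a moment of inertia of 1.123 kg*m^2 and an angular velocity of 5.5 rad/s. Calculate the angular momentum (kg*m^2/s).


L = I * omega
L = 1.123 * 5.5
L = 6.1765


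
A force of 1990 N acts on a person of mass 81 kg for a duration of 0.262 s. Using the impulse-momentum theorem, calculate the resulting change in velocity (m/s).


J = F * dt = 1990 * 0.262 = 521.3800 N*s
delta_v = J / m
delta_v = 521.3800 / 81
delta_v = 6.4368


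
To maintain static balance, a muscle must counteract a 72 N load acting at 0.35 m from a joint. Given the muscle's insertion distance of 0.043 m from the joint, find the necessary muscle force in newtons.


F_muscle = W * d_load / d_muscle
F_muscle = 72 * 0.35 / 0.043
Numerator = 25.2000
F_muscle = 586.0465


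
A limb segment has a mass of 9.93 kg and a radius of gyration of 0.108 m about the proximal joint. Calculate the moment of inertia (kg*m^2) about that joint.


I = m * k^2
I = 9.93 * 0.108^2
k^2 = 0.0117
I = 0.1158


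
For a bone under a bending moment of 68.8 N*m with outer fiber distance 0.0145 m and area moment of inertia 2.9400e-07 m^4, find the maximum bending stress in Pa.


sigma = M * c / I
sigma = 68.8 * 0.0145 / 2.9400e-07
M * c = 0.9976
sigma = 3.3932e+06


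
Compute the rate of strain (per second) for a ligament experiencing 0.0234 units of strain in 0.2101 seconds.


strain_rate = delta_strain / delta_t
strain_rate = 0.0234 / 0.2101
strain_rate = 0.1114


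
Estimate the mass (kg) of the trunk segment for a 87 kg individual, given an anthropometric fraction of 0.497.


m_segment = body_mass * fraction
m_segment = 87 * 0.497
m_segment = 43.2390


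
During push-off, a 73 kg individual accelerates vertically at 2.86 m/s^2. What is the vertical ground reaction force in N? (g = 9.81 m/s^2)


GRF = m * (g + a)
GRF = 73 * (9.81 + 2.86)
GRF = 73 * 12.6700
GRF = 924.9100


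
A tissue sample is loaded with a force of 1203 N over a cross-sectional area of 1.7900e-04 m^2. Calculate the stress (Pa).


stress = F / A
stress = 1203 / 1.7900e-04
stress = 6.7207e+06


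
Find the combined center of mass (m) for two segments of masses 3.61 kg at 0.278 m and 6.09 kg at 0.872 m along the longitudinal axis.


COM = (m1*x1 + m2*x2) / (m1 + m2)
COM = (3.61*0.278 + 6.09*0.872) / (3.61 + 6.09)
Numerator = 6.3141
Denominator = 9.7000
COM = 0.6509


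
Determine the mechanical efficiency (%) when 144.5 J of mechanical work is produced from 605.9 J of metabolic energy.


eta = (W_mech / E_meta) * 100
eta = (144.5 / 605.9) * 100
ratio = 0.2385
eta = 23.8488


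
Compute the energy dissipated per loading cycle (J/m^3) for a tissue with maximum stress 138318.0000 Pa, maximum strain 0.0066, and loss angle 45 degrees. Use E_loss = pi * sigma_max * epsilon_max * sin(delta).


E_loss = pi * sigma_max * epsilon_max * sin(delta)
delta = 45 deg = 0.7854 rad
sin(delta) = 0.7071
E_loss = pi * 138318.0000 * 0.0066 * 0.7071
E_loss = 2027.9513


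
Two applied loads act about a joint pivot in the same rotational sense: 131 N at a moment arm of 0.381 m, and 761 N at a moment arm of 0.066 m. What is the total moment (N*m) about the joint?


M = F1 * d1 + F2 * d2
M = 131 * 0.381 + 761 * 0.066
M = 49.9110 + 50.2260
M = 100.1370


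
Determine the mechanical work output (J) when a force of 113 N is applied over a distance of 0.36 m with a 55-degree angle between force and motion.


W = F * d * cos(theta)
theta = 55 deg = 0.9599 rad
cos(theta) = 0.5736
W = 113 * 0.36 * 0.5736
W = 23.3331


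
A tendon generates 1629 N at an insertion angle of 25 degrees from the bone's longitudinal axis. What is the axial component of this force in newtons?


F_eff = F_tendon * cos(theta)
theta = 25 deg = 0.4363 rad
cos(theta) = 0.9063
F_eff = 1629 * 0.9063
F_eff = 1476.3754


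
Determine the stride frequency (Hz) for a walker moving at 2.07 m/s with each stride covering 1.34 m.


f = v / stride_length
f = 2.07 / 1.34
f = 1.5448


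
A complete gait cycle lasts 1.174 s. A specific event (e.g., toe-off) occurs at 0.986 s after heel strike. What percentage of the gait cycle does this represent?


pct = (event_time / cycle_time) * 100
pct = (0.986 / 1.174) * 100
ratio = 0.8399
pct = 83.9864


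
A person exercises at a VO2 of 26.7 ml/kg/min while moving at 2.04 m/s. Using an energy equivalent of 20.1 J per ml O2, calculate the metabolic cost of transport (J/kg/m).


Power per kg = VO2 * 20.1 / 60
Power per kg = 26.7 * 20.1 / 60 = 8.9445 W/kg
Cost = power_per_kg / speed
Cost = 8.9445 / 2.04
Cost = 4.3846


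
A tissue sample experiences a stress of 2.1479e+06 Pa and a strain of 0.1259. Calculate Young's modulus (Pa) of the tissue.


E = stress / strain
E = 2.1479e+06 / 0.1259
E = 1.7060e+07


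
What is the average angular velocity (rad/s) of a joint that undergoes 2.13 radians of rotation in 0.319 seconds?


omega = delta_theta / delta_t
omega = 2.13 / 0.319
omega = 6.6771


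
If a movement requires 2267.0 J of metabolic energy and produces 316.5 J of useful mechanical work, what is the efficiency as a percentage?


eta = (W_mech / E_meta) * 100
eta = (316.5 / 2267.0) * 100
ratio = 0.1396
eta = 13.9612


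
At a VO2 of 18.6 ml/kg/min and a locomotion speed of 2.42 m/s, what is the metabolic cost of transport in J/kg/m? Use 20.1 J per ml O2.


Power per kg = VO2 * 20.1 / 60
Power per kg = 18.6 * 20.1 / 60 = 6.2310 W/kg
Cost = power_per_kg / speed
Cost = 6.2310 / 2.42
Cost = 2.5748


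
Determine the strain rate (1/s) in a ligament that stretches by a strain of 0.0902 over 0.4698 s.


strain_rate = delta_strain / delta_t
strain_rate = 0.0902 / 0.4698
strain_rate = 0.1920


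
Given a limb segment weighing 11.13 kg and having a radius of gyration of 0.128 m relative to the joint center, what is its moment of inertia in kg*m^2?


I = m * k^2
I = 11.13 * 0.128^2
k^2 = 0.0164
I = 0.1824


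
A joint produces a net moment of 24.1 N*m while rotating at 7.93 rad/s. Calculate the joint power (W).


P = M * omega
P = 24.1 * 7.93
P = 191.1130


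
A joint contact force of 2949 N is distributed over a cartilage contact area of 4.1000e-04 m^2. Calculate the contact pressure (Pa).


P = F / A
P = 2949 / 4.1000e-04
P = 7.1927e+06


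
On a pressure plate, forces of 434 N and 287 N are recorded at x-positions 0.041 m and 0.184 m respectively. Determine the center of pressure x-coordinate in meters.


COP_x = (F1*x1 + F2*x2) / (F1 + F2)
COP_x = (434*0.041 + 287*0.184) / (434 + 287)
Numerator = 70.6020
Denominator = 721
COP_x = 0.0979


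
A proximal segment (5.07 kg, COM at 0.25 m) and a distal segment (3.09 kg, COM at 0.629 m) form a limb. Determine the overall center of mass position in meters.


COM = (m1*x1 + m2*x2) / (m1 + m2)
COM = (5.07*0.25 + 3.09*0.629) / (5.07 + 3.09)
Numerator = 3.2111
Denominator = 8.1600
COM = 0.3935


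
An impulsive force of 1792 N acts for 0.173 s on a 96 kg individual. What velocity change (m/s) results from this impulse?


J = F * dt = 1792 * 0.173 = 310.0160 N*s
delta_v = J / m
delta_v = 310.0160 / 96
delta_v = 3.2293


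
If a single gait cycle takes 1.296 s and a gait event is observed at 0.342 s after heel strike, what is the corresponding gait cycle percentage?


pct = (event_time / cycle_time) * 100
pct = (0.342 / 1.296) * 100
ratio = 0.2639
pct = 26.3889


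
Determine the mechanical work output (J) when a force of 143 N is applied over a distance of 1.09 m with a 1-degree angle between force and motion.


W = F * d * cos(theta)
theta = 1 deg = 0.0175 rad
cos(theta) = 0.9998
W = 143 * 1.09 * 0.9998
W = 155.8463


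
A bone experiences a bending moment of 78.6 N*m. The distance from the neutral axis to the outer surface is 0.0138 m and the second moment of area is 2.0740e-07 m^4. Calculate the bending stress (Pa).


sigma = M * c / I
sigma = 78.6 * 0.0138 / 2.0740e-07
M * c = 1.0847
sigma = 5.2299e+06


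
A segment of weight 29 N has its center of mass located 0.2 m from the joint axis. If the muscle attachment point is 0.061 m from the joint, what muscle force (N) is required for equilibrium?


F_muscle = W * d_load / d_muscle
F_muscle = 29 * 0.2 / 0.061
Numerator = 5.8000
F_muscle = 95.0820


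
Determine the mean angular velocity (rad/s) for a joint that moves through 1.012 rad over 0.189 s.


omega = delta_theta / delta_t
omega = 1.012 / 0.189
omega = 5.3545


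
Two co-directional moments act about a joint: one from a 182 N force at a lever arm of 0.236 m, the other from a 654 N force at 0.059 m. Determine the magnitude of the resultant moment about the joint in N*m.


M = F1 * d1 + F2 * d2
M = 182 * 0.236 + 654 * 0.059
M = 42.9520 + 38.5860
M = 81.5380


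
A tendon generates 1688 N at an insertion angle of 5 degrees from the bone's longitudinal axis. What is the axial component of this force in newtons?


F_eff = F_tendon * cos(theta)
theta = 5 deg = 0.0873 rad
cos(theta) = 0.9962
F_eff = 1688 * 0.9962
F_eff = 1681.5767


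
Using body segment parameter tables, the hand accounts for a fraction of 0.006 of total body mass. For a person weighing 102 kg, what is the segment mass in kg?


m_segment = body_mass * fraction
m_segment = 102 * 0.006
m_segment = 0.6120


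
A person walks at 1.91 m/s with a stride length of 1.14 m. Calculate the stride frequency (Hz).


f = v / stride_length
f = 1.91 / 1.14
f = 1.6754


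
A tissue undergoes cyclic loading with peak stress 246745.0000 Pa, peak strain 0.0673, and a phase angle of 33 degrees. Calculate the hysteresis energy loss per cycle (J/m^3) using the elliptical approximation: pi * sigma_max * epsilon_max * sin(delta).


E_loss = pi * sigma_max * epsilon_max * sin(delta)
delta = 33 deg = 0.5760 rad
sin(delta) = 0.5446
E_loss = pi * 246745.0000 * 0.0673 * 0.5446
E_loss = 28413.3252


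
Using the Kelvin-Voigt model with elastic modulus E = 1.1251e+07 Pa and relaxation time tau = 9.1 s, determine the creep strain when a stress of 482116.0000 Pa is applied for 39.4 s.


epsilon(t) = (sigma/E) * (1 - exp(-t/tau))
sigma/E = 482116.0000 / 1.1251e+07 = 0.0429
exp(-t/tau) = exp(-39.4 / 9.1) = 0.0132
epsilon = 0.0429 * (1 - 0.0132)
epsilon = 0.0423


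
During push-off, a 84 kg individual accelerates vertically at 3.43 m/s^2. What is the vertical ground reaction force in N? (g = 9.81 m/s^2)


GRF = m * (g + a)
GRF = 84 * (9.81 + 3.43)
GRF = 84 * 13.2400
GRF = 1112.1600


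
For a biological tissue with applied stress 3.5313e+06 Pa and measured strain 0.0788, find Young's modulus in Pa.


E = stress / strain
E = 3.5313e+06 / 0.0788
E = 4.4813e+07


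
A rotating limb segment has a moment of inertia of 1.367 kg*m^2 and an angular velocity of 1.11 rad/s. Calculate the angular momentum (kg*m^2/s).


L = I * omega
L = 1.367 * 1.11
L = 1.5174


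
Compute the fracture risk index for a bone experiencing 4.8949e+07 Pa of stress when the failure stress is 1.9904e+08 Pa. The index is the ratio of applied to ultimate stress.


FRI = applied / ultimate
FRI = 4.8949e+07 / 1.9904e+08
FRI = 0.2459


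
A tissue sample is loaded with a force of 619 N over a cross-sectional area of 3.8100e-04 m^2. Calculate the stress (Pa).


stress = F / A
stress = 619 / 3.8100e-04
stress = 1.6247e+06


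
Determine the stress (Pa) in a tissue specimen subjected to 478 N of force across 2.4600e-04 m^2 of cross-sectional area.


stress = F / A
stress = 478 / 2.4600e-04
stress = 1.9431e+06


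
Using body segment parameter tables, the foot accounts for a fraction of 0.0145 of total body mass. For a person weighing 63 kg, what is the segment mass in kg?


m_segment = body_mass * fraction
m_segment = 63 * 0.0145
m_segment = 0.9135


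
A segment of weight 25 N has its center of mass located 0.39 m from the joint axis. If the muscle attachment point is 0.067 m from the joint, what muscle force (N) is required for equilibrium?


F_muscle = W * d_load / d_muscle
F_muscle = 25 * 0.39 / 0.067
Numerator = 9.7500
F_muscle = 145.5224


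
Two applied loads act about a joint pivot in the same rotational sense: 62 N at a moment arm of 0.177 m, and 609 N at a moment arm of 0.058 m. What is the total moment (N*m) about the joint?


M = F1 * d1 + F2 * d2
M = 62 * 0.177 + 609 * 0.058
M = 10.9740 + 35.3220
M = 46.2960


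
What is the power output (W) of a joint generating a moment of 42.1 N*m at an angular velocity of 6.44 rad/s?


P = M * omega
P = 42.1 * 6.44
P = 271.1240


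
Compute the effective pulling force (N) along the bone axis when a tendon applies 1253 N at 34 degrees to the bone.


F_eff = F_tendon * cos(theta)
theta = 34 deg = 0.5934 rad
cos(theta) = 0.8290
F_eff = 1253 * 0.8290
F_eff = 1038.7841


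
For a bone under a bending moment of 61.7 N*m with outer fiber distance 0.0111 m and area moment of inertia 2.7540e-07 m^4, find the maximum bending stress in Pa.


sigma = M * c / I
sigma = 61.7 * 0.0111 / 2.7540e-07
M * c = 0.6849
sigma = 2.4868e+06


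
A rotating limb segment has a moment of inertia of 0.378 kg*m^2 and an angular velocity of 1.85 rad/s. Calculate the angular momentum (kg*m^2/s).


L = I * omega
L = 0.378 * 1.85
L = 0.6993


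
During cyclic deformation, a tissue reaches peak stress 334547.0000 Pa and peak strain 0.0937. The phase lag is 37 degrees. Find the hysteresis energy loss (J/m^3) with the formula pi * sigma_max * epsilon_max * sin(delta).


E_loss = pi * sigma_max * epsilon_max * sin(delta)
delta = 37 deg = 0.6458 rad
sin(delta) = 0.6018
E_loss = pi * 334547.0000 * 0.0937 * 0.6018
E_loss = 59266.5474


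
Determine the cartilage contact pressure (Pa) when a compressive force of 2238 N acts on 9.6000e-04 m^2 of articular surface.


P = F / A
P = 2238 / 9.6000e-04
P = 2.3312e+06


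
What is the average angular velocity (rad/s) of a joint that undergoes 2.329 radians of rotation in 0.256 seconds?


omega = delta_theta / delta_t
omega = 2.329 / 0.256
omega = 9.0977


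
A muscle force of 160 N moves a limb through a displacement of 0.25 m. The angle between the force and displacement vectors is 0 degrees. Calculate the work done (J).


W = F * d * cos(theta)
theta = 0 deg = 0.0000 rad
cos(theta) = 1.0000
W = 160 * 0.25 * 1.0000
W = 40.0000


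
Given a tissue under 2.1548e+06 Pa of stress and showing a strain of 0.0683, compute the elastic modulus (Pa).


E = stress / strain
E = 2.1548e+06 / 0.0683
E = 3.1549e+07


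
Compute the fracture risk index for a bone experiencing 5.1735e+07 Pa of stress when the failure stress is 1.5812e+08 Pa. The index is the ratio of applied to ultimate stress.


FRI = applied / ultimate
FRI = 5.1735e+07 / 1.5812e+08
FRI = 0.3272


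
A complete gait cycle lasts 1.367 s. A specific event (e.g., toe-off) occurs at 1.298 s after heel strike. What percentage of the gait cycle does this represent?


pct = (event_time / cycle_time) * 100
pct = (1.298 / 1.367) * 100
ratio = 0.9495
pct = 94.9525


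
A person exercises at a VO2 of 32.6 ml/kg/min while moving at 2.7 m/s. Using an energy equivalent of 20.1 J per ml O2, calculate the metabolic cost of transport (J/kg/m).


Power per kg = VO2 * 20.1 / 60
Power per kg = 32.6 * 20.1 / 60 = 10.9210 W/kg
Cost = power_per_kg / speed
Cost = 10.9210 / 2.7
Cost = 4.0448


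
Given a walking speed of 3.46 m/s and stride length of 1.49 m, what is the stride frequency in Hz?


f = v / stride_length
f = 3.46 / 1.49
f = 2.3221


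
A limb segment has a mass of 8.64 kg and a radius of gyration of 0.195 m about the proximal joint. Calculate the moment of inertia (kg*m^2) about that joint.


I = m * k^2
I = 8.64 * 0.195^2
k^2 = 0.0380
I = 0.3285


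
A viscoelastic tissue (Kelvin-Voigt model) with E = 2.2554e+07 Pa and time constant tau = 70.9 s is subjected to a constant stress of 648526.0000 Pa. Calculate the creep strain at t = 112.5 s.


epsilon(t) = (sigma/E) * (1 - exp(-t/tau))
sigma/E = 648526.0000 / 2.2554e+07 = 0.0288
exp(-t/tau) = exp(-112.5 / 70.9) = 0.2046
epsilon = 0.0288 * (1 - 0.2046)
epsilon = 0.0229


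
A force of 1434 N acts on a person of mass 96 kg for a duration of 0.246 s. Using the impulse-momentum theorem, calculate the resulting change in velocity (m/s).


J = F * dt = 1434 * 0.246 = 352.7640 N*s
delta_v = J / m
delta_v = 352.7640 / 96
delta_v = 3.6746


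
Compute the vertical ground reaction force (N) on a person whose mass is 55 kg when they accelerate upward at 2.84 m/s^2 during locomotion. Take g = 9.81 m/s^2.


GRF = m * (g + a)
GRF = 55 * (9.81 + 2.84)
GRF = 55 * 12.6500
GRF = 695.7500


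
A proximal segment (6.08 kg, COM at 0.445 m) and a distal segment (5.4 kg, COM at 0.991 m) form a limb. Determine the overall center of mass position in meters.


COM = (m1*x1 + m2*x2) / (m1 + m2)
COM = (6.08*0.445 + 5.4*0.991) / (6.08 + 5.4)
Numerator = 8.0570
Denominator = 11.4800
COM = 0.7018


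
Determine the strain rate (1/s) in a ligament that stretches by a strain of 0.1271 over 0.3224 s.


strain_rate = delta_strain / delta_t
strain_rate = 0.1271 / 0.3224
strain_rate = 0.3942
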